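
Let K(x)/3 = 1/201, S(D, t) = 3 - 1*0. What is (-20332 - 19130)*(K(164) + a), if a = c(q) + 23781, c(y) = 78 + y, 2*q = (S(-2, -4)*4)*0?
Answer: -63082137948/67 ≈ -9.4152e+8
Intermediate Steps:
S(D, t) = 3 (S(D, t) = 3 + 0 = 3)
q = 0 (q = ((3*4)*0)/2 = (12*0)/2 = (½)*0 = 0)
K(x) = 1/67 (K(x) = 3/201 = 3*(1/201) = 1/67)
a = 23859 (a = (78 + 0) + 23781 = 78 + 23781 = 23859)
(-20332 - 19130)*(K(164) + a) = (-20332 - 19130)*(1/67 + 23859) = -39462*1598554/67 = -63082137948/67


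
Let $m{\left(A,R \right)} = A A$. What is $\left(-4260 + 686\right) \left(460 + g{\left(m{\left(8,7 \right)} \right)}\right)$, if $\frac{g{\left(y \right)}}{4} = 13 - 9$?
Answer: $-1701224$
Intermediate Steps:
$m{\left(A,R \right)} = A^{2}$
$g{\left(y \right)} = 16$ ($g{\left(y \right)} = 4 \left(13 - 9\right) = 4 \cdot 4 = 16$)
$\left(-4260 + 686\right) \left(460 + g{\left(m{\left(8,7 \right)} \right)}\right) = \left(-4260 + 686\right) \left(460 + 16\right) = \left(-3574\right) 476 = -1701224$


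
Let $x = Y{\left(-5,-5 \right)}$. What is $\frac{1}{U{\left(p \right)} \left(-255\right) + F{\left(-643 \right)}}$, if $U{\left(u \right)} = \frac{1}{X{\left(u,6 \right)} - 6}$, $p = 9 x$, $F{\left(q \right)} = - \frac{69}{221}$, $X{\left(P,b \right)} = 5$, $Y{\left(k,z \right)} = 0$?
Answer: $\frac{221}{56286} \approx 0.0039264$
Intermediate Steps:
$x = 0$
$F{\left(q \right)} = - \frac{69}{221}$ ($F{\left(q \right)} = \left(-69\right) \frac{1}{221} = - \frac{69}{221}$)
$p = 0$ ($p = 9 \cdot 0 = 0$)
$U{\left(u \right)} = -1$ ($U{\left(u \right)} = \frac{1}{5 - 6} = \frac{1}{-1} = -1$)
$\frac{1}{U{\left(p \right)} \left(-255\right) + F{\left(-643 \right)}} = \frac{1}{\left(-1\right) \left(-255\right) - \frac{69}{221}} = \frac{1}{255 - \frac{69}{221}} = \frac{1}{\frac{56286}{221}} = \frac{221}{56286}$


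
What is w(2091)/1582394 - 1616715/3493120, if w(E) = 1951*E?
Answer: 68776742013/32514659584 ≈ 2.1153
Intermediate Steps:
w(2091)/1582394 - 1616715/3493120 = (1951*2091)/1582394 - 1616715/3493120 = 4079541*(1/1582394) - 1616715*1/3493120 = 239973/93082 - 323343/698624 = 68776742013/32514659584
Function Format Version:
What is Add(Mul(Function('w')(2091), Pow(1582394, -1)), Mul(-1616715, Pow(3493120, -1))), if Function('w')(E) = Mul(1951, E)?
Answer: Rational(68776742013, 32514659584) ≈ 2.1153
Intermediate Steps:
Add(Mul(Function('w')(2091), Pow(1582394, -1)), Mul(-1616715, Pow(3493120, -1))) = Add(Mul(Mul(1951, 2091), Pow(1582394, -1)), Mul(-1616715, Pow(3493120, -1))) = Add(Mul(4079541, Rational(1, 1582394)), Mul(-1616715, Rational(1, 3493120))) = Add(Rational(239973, 93082), Rational(-323343, 698624)) = Rational(68776742013, 32514659584)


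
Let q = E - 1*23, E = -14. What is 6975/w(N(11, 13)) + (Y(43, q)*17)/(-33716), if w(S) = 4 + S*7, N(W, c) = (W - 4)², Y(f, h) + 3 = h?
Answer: 58851265/2924863 ≈ 20.121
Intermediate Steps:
q = -37 (q = -14 - 1*23 = -14 - 23 = -37)
Y(f, h) = -3 + h
N(W, c) = (-4 + W)²
w(S) = 4 + 7*S
6975/w(N(11, 13)) + (Y(43, q)*17)/(-33716) = 6975/(4 + 7*(-4 + 11)²) + ((-3 - 37)*17)/(-33716) = 6975/(4 + 7*7²) - 40*17*(-1/33716) = 6975/(4 + 7*49) - 680*(-1/33716) = 6975/(4 + 343) + 170/8429 = 6975/347 + 170/8429 = 58851265/2924863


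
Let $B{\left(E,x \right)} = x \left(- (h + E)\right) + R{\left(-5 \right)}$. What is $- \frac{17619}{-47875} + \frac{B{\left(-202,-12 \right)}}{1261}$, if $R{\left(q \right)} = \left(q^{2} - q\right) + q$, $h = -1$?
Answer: $- \frac{93209066}{60370375} \approx -1.544$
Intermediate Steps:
$R{\left(q \right)} = q^{2}$
$B{\left(E,x \right)} = 25 + x \left(1 - E\right)$ ($B{\left(E,x \right)} = x \left(- (-1 + E)\right) + \left(-5\right)^{2} = x \left(1 - E\right) + 25 = 25 + x \left(1 - E\right)$)
$- \frac{17619}{-47875} + \frac{B{\left(-202,-12 \right)}}{1261} = - \frac{17619}{-47875} + \frac{25 - 12 - \left(-202\right) \left(-12\right)}{1261} = \left(-17619\right) \left(- \frac{1}{47875}\right) + \left(25 - 12 - 2424\right) \frac{1}{1261} = \frac{17619}{47875} - \frac{2411}{1261} = - \frac{93209066}{60370375}$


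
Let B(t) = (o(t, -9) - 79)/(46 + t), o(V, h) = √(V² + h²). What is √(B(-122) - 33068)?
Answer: √(-47748691 - 19*√14965)/38 ≈ 181.85*I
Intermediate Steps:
B(t) = (-79 + √(81 + t²))/(46 + t) (B(t) = (√(t² + (-9)²) - 79)/(46 + t) = (√(t² + 81) - 79)/(46 + t) = (√(81 + t²) - 79)/(46 + t) = (-79 + √(81 + t²))/(46 + t))
√(B(-122) - 33068) = √((-79 + √(81 + (-122)²))/(46 - 122) - 33068) = √((-79 + √(81 + 14884))/(-76) - 33068) = √(-(-79 + √14965)/76 - 33068) = √((79/76 - √14965/76) - 33068) = √(-2513089/76 - √14965/76)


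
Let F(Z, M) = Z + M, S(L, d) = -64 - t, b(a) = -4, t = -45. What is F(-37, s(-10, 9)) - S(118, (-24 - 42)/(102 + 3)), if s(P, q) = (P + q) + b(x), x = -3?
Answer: -23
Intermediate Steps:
s(P, q) = -4 + P + q (s(P, q) = (P + q) - 4 = -4 + P + q)
S(L, d) = -19 (S(L, d) = -64 - 1*(-45) = -64 + 45 = -19)
F(Z, M) = M + Z
F(-37, s(-10, 9)) - S(118, (-24 - 42)/(102 + 3)) = ((-4 - 10 + 9) - 37) - 1*(-19) = (-5 - 37) + 19 = -42 + 19 = -23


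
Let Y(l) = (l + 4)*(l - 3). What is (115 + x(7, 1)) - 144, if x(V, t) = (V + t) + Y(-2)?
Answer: -31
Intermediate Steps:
Y(l) = (-3 + l)*(4 + l) (Y(l) = (4 + l)*(-3 + l) = (-3 + l)*(4 + l))
x(V, t) = -10 + V + t (x(V, t) = (V + t) + (-12 - 2 + (-2)²) = (V + t) + (-12 - 2 + 4) = (V + t) - 10 = -10 + V + t)
(115 + x(7, 1)) - 144 = (115 + (-10 + 7 + 1)) - 144 = (115 - 2) - 144 = 113 - 144 = -31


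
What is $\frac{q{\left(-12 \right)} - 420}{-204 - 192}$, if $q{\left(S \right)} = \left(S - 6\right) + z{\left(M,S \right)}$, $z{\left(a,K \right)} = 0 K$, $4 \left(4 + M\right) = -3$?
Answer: $\frac{73}{66} \approx 1.1061$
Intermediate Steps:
$M = - \frac{19}{4}$ ($M = -4 + \frac{1}{4} \left(-3\right) = -4 - \frac{3}{4} = - \frac{19}{4} \approx -4.75$)
$z{\left(a,K \right)} = 0$
$q{\left(S \right)} = -6 + S$ ($q{\left(S \right)} = \left(S - 6\right) + 0 = \left(-6 + S\right) + 0 = -6 + S$)
$\frac{q{\left(-12 \right)} - 420}{-204 - 192} = \frac{\left(-6 - 12\right) - 420}{-204 - 192} = \frac{-18 - 420}{-396} = \left(-438\right) \left(- \frac{1}{396}\right) = \frac{73}{66}$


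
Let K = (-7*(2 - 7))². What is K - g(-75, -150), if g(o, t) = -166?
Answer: 1391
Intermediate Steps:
K = 1225 (K = (-7*(-5))² = 35² = 1225)
K - g(-75, -150) = 1225 - 1*(-166) = 1225 + 166 = 1391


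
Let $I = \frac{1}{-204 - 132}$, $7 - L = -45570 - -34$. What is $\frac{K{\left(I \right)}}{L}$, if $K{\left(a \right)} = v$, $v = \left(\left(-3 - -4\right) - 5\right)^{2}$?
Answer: $\frac{16}{45543} \approx 0.00035132$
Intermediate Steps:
$L = 45543$ ($L = 7 - \left(-45570 - -34\right) = 7 - \left(-45570 + 34\right) = 7 - -45536 = 7 + 45536 = 45543$)
$v = 16$ ($v = \left(\left(-3 + 4\right) - 5\right)^{2} = \left(1 - 5\right)^{2} = \left(-4\right)^{2} = 16$)
$I = - \frac{1}{336}$ ($I = \frac{1}{-336} = - \frac{1}{336} \approx -0.0029762$)
$K{\left(a \right)} = 16$
$\frac{K{\left(I \right)}}{L} = \frac{16}{45543}$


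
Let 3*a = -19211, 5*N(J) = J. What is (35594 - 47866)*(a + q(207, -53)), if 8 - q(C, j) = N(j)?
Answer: 1175363072/15 ≈ 7.8358e+7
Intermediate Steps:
N(J) = J/5
q(C, j) = 8 - j/5
a = -19211/3 (a = (⅓)*(-19211) = -19211/3 ≈ -6403.7)
(35594 - 47866)*(a + q(207, -53)) = (35594 - 47866)*(-19211/3 + (8 - ⅕*(-53))) = -12272*(-19211/3 + (8 + 53/5)) = -12272*(-19211/3 + 93/5) = -12272*(-95776/15) = 1175363072/15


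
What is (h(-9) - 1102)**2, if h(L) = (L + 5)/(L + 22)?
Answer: 205348900/169 ≈ 1.2151e+6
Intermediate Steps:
h(L) = (5 + L)/(22 + L)
(h(-9) - 1102)**2 = ((5 - 9)/(22 - 9) - 1102)**2 = (-4/13 - 1102)**2 = (-14330/13)**2 = 205348900/169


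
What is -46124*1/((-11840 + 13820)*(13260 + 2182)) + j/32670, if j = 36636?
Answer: 31387337/28027230 ≈ 1.1199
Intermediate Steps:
-46124*1/((-11840 + 13820)*(13260 + 2182)) + j/32670 = -46124*1/((-11840 + 13820)*(13260 + 2182)) + 36636/32670 = -46124/(15442*1980) + 36636*(1/32670) = -46124/30575160 + 6106/5445 = -46124*1/30575160 + 6106/5445 = -11531/7643790 + 6106/5445 = 31387337/28027230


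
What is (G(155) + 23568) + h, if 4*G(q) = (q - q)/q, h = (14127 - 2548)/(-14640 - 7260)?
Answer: 516127621/21900 ≈ 23567.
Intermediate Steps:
h = -11579/21900 (h = 11579/(-21900) = 11579*(-1/21900) = -11579/21900 ≈ -0.52872)
G(q) = 0 (G(q) = ((q - q)/q)/4 = (0/q)/4 = (1/4)*0 = 0)
(G(155) + 23568) + h = (0 + 23568) - 11579/21900 = 23568 - 11579/21900 = 516127621/21900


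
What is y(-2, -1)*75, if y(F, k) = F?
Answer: -150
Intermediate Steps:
y(-2, -1)*75 = -2*75 = -150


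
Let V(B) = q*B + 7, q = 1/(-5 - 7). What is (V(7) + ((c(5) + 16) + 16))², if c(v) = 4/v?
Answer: 5536609/3600 ≈ 1537.9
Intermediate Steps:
q = -1/12 (q = 1/(-12) = -1/12 ≈ -0.083333)
V(B) = 7 - B/12 (V(B) = -B/12 + 7 = 7 - B/12)
(V(7) + ((c(5) + 16) + 16))² = ((7 - 1/12*7) + ((4/5 + 16) + 16))² = ((7 - 7/12) + ((4*(⅕) + 16) + 16))² = (77/12 + ((⅘ + 16) + 16))² = (77/12 + (84/5 + 16))² = (77/12 + 164/5)² = (2353/60)² = 5536609/3600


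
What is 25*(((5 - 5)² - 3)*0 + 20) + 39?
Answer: 539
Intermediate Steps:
25*(((5 - 5)² - 3)*0 + 20) + 39 = 25*((0² - 3)*0 + 20) + 39 = 25*((0 - 3)*0 + 20) + 39 = 25*(-3*0 + 20) + 39 = 25*(0 + 20) + 39 = 25*20 + 39 = 500 + 39 = 539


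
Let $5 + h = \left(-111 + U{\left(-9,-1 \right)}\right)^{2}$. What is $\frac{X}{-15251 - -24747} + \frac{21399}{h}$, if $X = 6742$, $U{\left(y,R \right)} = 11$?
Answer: $\frac{135295597}{47456260} \approx 2.851$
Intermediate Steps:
$h = 9995$ ($h = -5 + \left(-111 + 11\right)^{2} = -5 + \left(-100\right)^{2} = -5 + 10000 = 9995$)
$\frac{X}{-15251 - -24747} + \frac{21399}{h} = \frac{6742}{-15251 - -24747} + \frac{21399}{9995} = \frac{6742}{-15251 + 24747} + 21399 \cdot \frac{1}{9995} = \frac{6742}{9496} + \frac{21399}{9995} = 6742 \cdot \frac{1}{9496} + \frac{21399}{9995} = \frac{3371}{4748} + \frac{21399}{9995} = \frac{135295597}{47456260}$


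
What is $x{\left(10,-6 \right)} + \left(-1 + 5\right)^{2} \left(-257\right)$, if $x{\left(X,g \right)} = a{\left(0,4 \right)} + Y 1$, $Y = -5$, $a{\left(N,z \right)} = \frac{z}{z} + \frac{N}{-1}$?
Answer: $-4116$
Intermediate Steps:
$a{\left(N,z \right)} = 1 - N$ ($a{\left(N,z \right)} = 1 + N \left(-1\right) = 1 - N$)
$x{\left(X,g \right)} = -4$ ($x{\left(X,g \right)} = \left(1 - 0\right) - 5 = \left(1 + 0\right) - 5 = 1 - 5 = -4$)
$x{\left(10,-6 \right)} + \left(-1 + 5\right)^{2} \left(-257\right) = -4 + \left(-1 + 5\right)^{2} \left(-257\right) = -4 + 4^{2} \left(-257\right) = -4 + 16 \left(-257\right) = -4 - 4112 = -4116$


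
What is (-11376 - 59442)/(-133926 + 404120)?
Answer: -35409/135097 ≈ -0.26210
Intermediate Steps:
(-11376 - 59442)/(-133926 + 404120) = -70818/270194 = -70818*1/270194 = -35409/135097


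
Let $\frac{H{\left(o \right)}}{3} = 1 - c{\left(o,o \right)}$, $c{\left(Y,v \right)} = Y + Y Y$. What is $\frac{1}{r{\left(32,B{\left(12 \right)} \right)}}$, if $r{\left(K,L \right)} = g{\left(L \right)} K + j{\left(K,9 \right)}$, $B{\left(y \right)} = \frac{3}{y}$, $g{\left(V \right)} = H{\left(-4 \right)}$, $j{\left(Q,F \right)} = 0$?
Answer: $- \frac{1}{1056} \approx -0.00094697$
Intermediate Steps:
$c{\left(Y,v \right)} = Y + Y^{2}$
$H{\left(o \right)} = 3 - 3 o \left(1 + o\right)$ ($H{\left(o \right)} = 3 \left(1 - o \left(1 + o\right)\right) = 3 - 3 o \left(1 + o\right)$)
$g{\left(V \right)} = -33$ ($g{\left(V \right)} = 3 - - 12 \left(1 - 4\right) = 3 - \left(-12\right) \left(-3\right) = 3 - 36 = -33$)
$r{\left(K,L \right)} = - 33 K$ ($r{\left(K,L \right)} = - 33 K + 0 = - 33 K$)
$\frac{1}{r{\left(32,B{\left(12 \right)} \right)}} = \frac{1}{\left(-33\right) 32} = \frac{1}{-1056} = - \frac{1}{1056}$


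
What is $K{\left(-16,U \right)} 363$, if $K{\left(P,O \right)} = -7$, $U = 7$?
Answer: $-2541$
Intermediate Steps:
$K{\left(-16,U \right)} 363 = \left(-7\right) 363 = -2541$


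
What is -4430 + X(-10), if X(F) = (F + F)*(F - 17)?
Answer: -3890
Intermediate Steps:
X(F) = 2*F*(-17 + F) (X(F) = (2*F)*(-17 + F) = 2*F*(-17 + F))
-4430 + X(-10) = -4430 + 2*(-10)*(-17 - 10) = -4430 + 2*(-10)*(-27) = -4430 + 540 = -3890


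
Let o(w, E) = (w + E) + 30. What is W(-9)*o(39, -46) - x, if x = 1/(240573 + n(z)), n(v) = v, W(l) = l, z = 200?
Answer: -49840012/240773 ≈ -207.00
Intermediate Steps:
o(w, E) = 30 + E + w (o(w, E) = (E + w) + 30 = 30 + E + w)
x = 1/240773 (x = 1/(240573 + 200) = 1/240773 ≈ 4.1533e-6)
W(-9)*o(39, -46) - x = -9*(30 - 46 + 39) - 1*1/240773 = -9*23 - 1/240773 = -207 - 1/240773 = -49840012/240773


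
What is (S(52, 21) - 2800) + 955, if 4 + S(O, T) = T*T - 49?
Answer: -1457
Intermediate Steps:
S(O, T) = -53 + T² (S(O, T) = -4 + (T*T - 49) = -4 + (T² - 49) = -4 + (-49 + T²) = -53 + T²)
(S(52, 21) - 2800) + 955 = ((-53 + 21²) - 2800) + 955 = ((-53 + 441) - 2800) + 955 = (388 - 2800) + 955 = -2412 + 955 = -1457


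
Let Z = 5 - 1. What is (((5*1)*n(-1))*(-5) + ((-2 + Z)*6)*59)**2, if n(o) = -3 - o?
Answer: 574564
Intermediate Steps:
Z = 4
(((5*1)*n(-1))*(-5) + ((-2 + Z)*6)*59)**2 = (((5*1)*(-3 - 1*(-1)))*(-5) + ((-2 + 4)*6)*59)**2 = ((5*(-3 + 1))*(-5) + (2*6)*59)**2 = ((5*(-2))*(-5) + 12*59)**2 = (-10*(-5) + 708)**2 = (50 + 708)**2 = 758**2 = 574564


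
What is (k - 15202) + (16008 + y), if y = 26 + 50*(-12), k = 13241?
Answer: 13473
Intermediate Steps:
y = -574 (y = 26 - 600 = -574)
(k - 15202) + (16008 + y) = (13241 - 15202) + (16008 - 574) = -1961 + 15434 = 13473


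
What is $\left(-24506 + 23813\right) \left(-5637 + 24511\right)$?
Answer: $-13079682$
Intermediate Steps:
$\left(-24506 + 23813\right) \left(-5637 + 24511\right) = \left(-693\right) 18874 = -13079682$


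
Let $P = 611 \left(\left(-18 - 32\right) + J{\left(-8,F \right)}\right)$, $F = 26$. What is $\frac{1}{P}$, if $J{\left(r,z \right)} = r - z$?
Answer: $- \frac{1}{51324} \approx -1.9484 \cdot 10^{-5}$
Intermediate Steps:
$P = -51324$ ($P = 611 \left(\left(-18 - 32\right) - 34\right) = 611 \left(-50 - 34\right) = 611 \left(-84\right) = -51324$)
$\frac{1}{P} = \frac{1}{-51324} = - \frac{1}{51324}$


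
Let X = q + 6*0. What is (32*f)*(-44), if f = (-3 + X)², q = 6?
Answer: -12672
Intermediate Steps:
X = 6 (X = 6 + 6*0 = 6 + 0 = 6)
f = 9 (f = (-3 + 6)² = 3² = 9)
(32*f)*(-44) = (32*9)*(-44) = 288*(-44) = -12672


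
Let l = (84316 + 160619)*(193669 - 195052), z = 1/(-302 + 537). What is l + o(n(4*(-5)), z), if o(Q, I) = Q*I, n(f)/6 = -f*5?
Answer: -15921019815/47 ≈ -3.3875e+8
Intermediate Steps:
n(f) = -30*f (n(f) = 6*(-f*5) = 6*(-5*f) = -30*f)
z = 1/235 ≈ 0.0042553
o(Q, I) = I*Q
l = -338745105 (l = 244935*(-1383) = -338745105)
l + o(n(4*(-5)), z) = -338745105 + (-120*(-5))/235 = -338745105 + (-30*(-20))/235 = -338745105 + (1/235)*600 = -338745105 + 120/47 = -15921019815/47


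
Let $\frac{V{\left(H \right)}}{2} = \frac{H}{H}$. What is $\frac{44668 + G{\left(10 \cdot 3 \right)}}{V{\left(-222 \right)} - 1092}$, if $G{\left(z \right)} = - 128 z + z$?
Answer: $- \frac{20429}{545} \approx -37.484$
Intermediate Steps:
$V{\left(H \right)} = 2$ ($V{\left(H \right)} = 2 \frac{H}{H} = 2 \cdot 1 = 2$)
$G{\left(z \right)} = - 127 z$
$\frac{44668 + G{\left(10 \cdot 3 \right)}}{V{\left(-222 \right)} - 1092} = \frac{44668 - 127 \cdot 10 \cdot 3}{2 - 1092} = \frac{44668 - 3810}{-1090} = \left(44668 - 3810\right) \left(- \frac{1}{1090}\right) = 40858 \left(- \frac{1}{1090}\right) = - \frac{20429}{545}$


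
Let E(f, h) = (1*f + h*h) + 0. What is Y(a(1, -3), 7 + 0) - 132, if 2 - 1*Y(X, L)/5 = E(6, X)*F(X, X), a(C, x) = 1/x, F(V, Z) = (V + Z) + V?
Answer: -823/9 ≈ -91.444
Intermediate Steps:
F(V, Z) = Z + 2*V
E(f, h) = f + h² (E(f, h) = (f + h²) + 0 = f + h²)
Y(X, L) = 10 - 15*X*(6 + X²) (Y(X, L) = 10 - 5*(6 + X²)*(X + 2*X) = 10 - 5*(6 + X²)*3*X = 10 - 15*X*(6 + X²))
Y(a(1, -3), 7 + 0) - 132 = (10 - 90/(-3) - 15*(1/(-3))³) - 132 = (10 - 90*(-⅓) - 15*(-⅓)³) - 132 = (10 + 30 - 15*(-1/27)) - 132 = (10 + 30 + 5/9) - 132 = 365/9 - 132 = -823/9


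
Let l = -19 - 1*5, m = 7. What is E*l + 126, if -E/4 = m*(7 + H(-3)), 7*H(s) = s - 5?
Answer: 4062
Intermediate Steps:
H(s) = -5/7 + s/7 (H(s) = (s - 5)/7 = (-5 + s)/7 = -5/7 + s/7)
l = -24 (l = -19 - 5 = -24)
E = -164 (E = -28*(7 + (-5/7 + (⅐)*(-3))) = -28*(7 + (-5/7 - 3/7)) = -28*(7 - 8/7) = -28*41/7 = -4*41 = -164)
E*l + 126 = -164*(-24) + 126 = 3936 + 126 = 4062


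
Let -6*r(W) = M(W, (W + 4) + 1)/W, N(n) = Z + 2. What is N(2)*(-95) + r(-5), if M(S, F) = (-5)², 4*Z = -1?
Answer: -1985/12 ≈ -165.42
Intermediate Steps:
Z = -¼ (Z = (¼)*(-1) = -¼ ≈ -0.25000)
N(n) = 7/4 (N(n) = -¼ + 2 = 7/4)
M(S, F) = 25
r(W) = -25/(6*W)
N(2)*(-95) + r(-5) = (7/4)*(-95) - 25/6/(-5) = -665/4 - 25/6*(-⅕) = -665/4 + ⅚ = -1985/12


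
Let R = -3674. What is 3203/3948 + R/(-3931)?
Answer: 27095945/15519588 ≈ 1.7459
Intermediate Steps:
3203/3948 + R/(-3931) = 3203/3948 - 3674/(-3931) = 3203*(1/3948) - 3674*(-1/3931) = 3203/3948 + 3674/3931 = 27095945/15519588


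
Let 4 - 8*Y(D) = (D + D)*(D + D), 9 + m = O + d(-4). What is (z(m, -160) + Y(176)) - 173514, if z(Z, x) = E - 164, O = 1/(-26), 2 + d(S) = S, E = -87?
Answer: -378505/2 ≈ -1.8925e+5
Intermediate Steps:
d(S) = -2 + S
O = -1/26 ≈ -0.038462
m = -391/26 (m = -9 + (-1/26 + (-2 - 4)) = -9 + (-1/26 - 6) = -9 - 157/26 = -391/26 ≈ -15.038)
Y(D) = ½ - D²/2 (Y(D) = ½ - (D + D)*(D + D)/8 = ½ - 2*D*2*D/8 = ½ - D²/2)
z(Z, x) = -251 (z(Z, x) = -87 - 164 = -251)
(z(m, -160) + Y(176)) - 173514 = (-251 + (½ - ½*176²)) - 173514 = (-251 + (½ - ½*30976)) - 173514 = (-251 + (½ - 15488)) - 173514 = (-251 - 30975/2) - 173514 = -31477/2 - 173514 = -378505/2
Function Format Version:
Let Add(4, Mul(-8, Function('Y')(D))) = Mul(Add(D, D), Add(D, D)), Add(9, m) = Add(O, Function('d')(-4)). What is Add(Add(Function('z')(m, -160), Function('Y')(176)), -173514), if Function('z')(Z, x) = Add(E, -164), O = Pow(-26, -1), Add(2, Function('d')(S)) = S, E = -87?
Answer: Rational(-378505, 2) ≈ -1.8925e+5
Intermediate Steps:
Function('d')(S) = Add(-2, S)
O = Rational(-1, 26) ≈ -0.038462
m = Rational(-391, 26) (m = Add(-9, Add(Rational(-1, 26), Add(-2, -4))) = Add(-9, Add(Rational(-1, 26), -6)) = Add(-9, Rational(-157, 26)) = Rational(-391, 26) ≈ -15.038)
Function('Y')(D) = Add(Rational(1, 2), Mul(Rational(-1, 2), Pow(D, 2))) (Function('Y')(D) = Add(Rational(1, 2), Mul(Rational(-1, 8), Mul(Add(D, D), Add(D, D)))) = Add(Rational(1, 2), Mul(Rational(-1, 8), Mul(Mul(2, D), Mul(2, D)))) = Add(Rational(1, 2), Mul(Rational(-1, 8), Mul(4, Pow(D, 2)))) = Add(Rational(1, 2), Mul(Rational(-1, 2), Pow(D, 2))))
Function('z')(Z, x) = -251 (Function('z')(Z, x) = Add(-87, -164) = -251)
Add(Add(Function('z')(m, -160), Function('Y')(176)), -173514) = Add(Add(-251, Add(Rational(1, 2), Mul(Rational(-1, 2), Pow(176, 2)))), -173514) = Add(Add(-251, Add(Rational(1, 2), Mul(Rational(-1, 2), 30976))), -173514) = Add(Add(-251, Add(Rational(1, 2), -15488)), -173514) = Add(Add(-251, Rational(-30975, 2)), -173514) = Add(Rational(-31477, 2), -173514) = Rational(-378505, 2)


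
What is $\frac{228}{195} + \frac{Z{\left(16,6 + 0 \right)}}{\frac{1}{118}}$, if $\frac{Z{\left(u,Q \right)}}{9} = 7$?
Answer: $\frac{483286}{65} \approx 7435.2$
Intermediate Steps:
$Z{\left(u,Q \right)} = 63$ ($Z{\left(u,Q \right)} = 9 \cdot 7 = 63$)
$\frac{228}{195} + \frac{Z{\left(16,6 + 0 \right)}}{\frac{1}{118}} = \frac{228}{195} + \frac{63}{\frac{1}{118}} = 228 \cdot \frac{1}{195} + 63 \frac{1}{\frac{1}{118}} = \frac{76}{65} + 63 \cdot 118 = \frac{76}{65} + 7434 = \frac{483286}{65}$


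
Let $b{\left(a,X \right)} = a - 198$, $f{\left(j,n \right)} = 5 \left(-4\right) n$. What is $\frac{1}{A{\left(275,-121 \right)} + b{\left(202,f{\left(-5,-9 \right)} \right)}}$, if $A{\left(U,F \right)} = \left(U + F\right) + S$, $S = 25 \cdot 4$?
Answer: $\frac{1}{258} \approx 0.003876$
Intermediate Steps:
$f{\left(j,n \right)} = - 20 n$
$b{\left(a,X \right)} = -198 + a$
$S = 100$
$A{\left(U,F \right)} = 100 + F + U$ ($A{\left(U,F \right)} = \left(U + F\right) + 100 = \left(F + U\right) + 100 = 100 + F + U$)
$\frac{1}{A{\left(275,-121 \right)} + b{\left(202,f{\left(-5,-9 \right)} \right)}} = \frac{1}{\left(100 - 121 + 275\right) + \left(-198 + 202\right)} = \frac{1}{254 + 4} = \frac{1}{258}$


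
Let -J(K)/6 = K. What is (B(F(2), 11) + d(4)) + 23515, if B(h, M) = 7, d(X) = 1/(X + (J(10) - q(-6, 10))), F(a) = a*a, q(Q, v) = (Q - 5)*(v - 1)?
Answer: 1011447/43 ≈ 23522.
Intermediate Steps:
q(Q, v) = (-1 + v)*(-5 + Q) (q(Q, v) = (-5 + Q)*(-1 + v) = (-1 + v)*(-5 + Q))
F(a) = a²
J(K) = -6*K
d(X) = 1/(39 + X) (d(X) = 1/(X + (-6*10 - (5 - 1*(-6) - 5*10 - 6*10))) = 1/(X + (-60 - (5 + 6 - 50 - 60))) = 1/(X + (-60 - 1*(-99))) = 1/(X + (-60 + 99)) = 1/(X + 39) = 1/(39 + X))
(B(F(2), 11) + d(4)) + 23515 = (7 + 1/(39 + 4)) + 23515 = (7 + 1/43) + 23515 = 302/43 + 23515 = 1011447/43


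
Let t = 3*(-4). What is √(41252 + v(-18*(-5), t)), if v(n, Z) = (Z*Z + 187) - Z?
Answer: √41595 ≈ 203.95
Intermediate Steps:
t = -12
v(n, Z) = 187 + Z² - Z (v(n, Z) = (Z² + 187) - Z = (187 + Z²) - Z = 187 + Z² - Z)
√(41252 + v(-18*(-5), t)) = √(41252 + (187 + (-12)² - 1*(-12))) = √(41252 + (187 + 144 + 12)) = √(41252 + 343) = √41595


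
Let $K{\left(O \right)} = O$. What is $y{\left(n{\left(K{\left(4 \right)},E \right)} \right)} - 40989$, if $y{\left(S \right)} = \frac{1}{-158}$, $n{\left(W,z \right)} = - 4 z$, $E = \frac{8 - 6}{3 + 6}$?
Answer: $- \frac{6476263}{158} \approx -40989.0$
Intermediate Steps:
$E = \frac{2}{9} \approx 0.22222$
$y{\left(S \right)} = - \frac{1}{158}$
$y{\left(n{\left(K{\left(4 \right)},E \right)} \right)} - 40989 = - \frac{1}{158} - 40989 = - \frac{6476263}{158}$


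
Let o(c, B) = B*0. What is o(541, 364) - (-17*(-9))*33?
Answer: -5049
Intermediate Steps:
o(c, B) = 0
o(541, 364) - (-17*(-9))*33 = 0 - (-17*(-9))*33 = 0 - 153*33 = 0 - 1*5049 = 0 - 5049 = -5049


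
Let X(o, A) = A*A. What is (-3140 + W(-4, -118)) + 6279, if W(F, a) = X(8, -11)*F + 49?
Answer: 2704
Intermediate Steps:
X(o, A) = A²
W(F, a) = 49 + 121*F (W(F, a) = (-11)²*F + 49 = 121*F + 49 = 49 + 121*F)
(-3140 + W(-4, -118)) + 6279 = (-3140 + (49 + 121*(-4))) + 6279 = (-3140 + (49 - 484)) + 6279 = (-3140 - 435) + 6279 = -3575 + 6279 = 2704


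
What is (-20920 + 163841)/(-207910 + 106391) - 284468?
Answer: -28879049813/101519 ≈ -2.8447e+5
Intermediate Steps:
(-20920 + 163841)/(-207910 + 106391) - 284468 = 142921/(-101519) - 284468 = 142921*(-1/101519) - 284468 = -142921/101519 - 284468 = -28879049813/101519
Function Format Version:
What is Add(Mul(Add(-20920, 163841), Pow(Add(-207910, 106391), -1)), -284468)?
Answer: Rational(-28879049813, 101519) ≈ -2.8447e+5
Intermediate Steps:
Add(Mul(Add(-20920, 163841), Pow(Add(-207910, 106391), -1)), -284468) = Add(Mul(142921, Pow(-101519, -1)), -284468) = Add(Mul(142921, Rational(-1, 101519)), -284468) = Add(Rational(-142921, 101519), -284468) = Rational(-28879049813, 101519)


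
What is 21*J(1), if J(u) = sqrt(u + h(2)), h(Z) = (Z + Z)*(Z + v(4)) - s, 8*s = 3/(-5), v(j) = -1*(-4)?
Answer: 21*sqrt(10030)/20 ≈ 105.16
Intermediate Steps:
v(j) = 4
s = -3/40 (s = (3/(-5))/8 = (3*(-1/5))/8 = (1/8)*(-3/5) = -3/40 ≈ -0.075000)
h(Z) = 3/40 + 2*Z*(4 + Z) (h(Z) = (Z + Z)*(Z + 4) - 1*(-3/40) = (2*Z)*(4 + Z) + 3/40 = 2*Z*(4 + Z) + 3/40 = 3/40 + 2*Z*(4 + Z))
J(u) = sqrt(963/40 + u) (J(u) = sqrt(u + (3/40 + 2*2**2 + 8*2)) = sqrt(u + (3/40 + 2*4 + 16)) = sqrt(u + (3/40 + 8 + 16)) = sqrt(u + 963/40) = sqrt(963/40 + u))
21*J(1) = 21*(sqrt(9630 + 400*1)/20) = 21*(sqrt(9630 + 400)/20) = 21*(sqrt(10030)/20) = 21*sqrt(10030)/20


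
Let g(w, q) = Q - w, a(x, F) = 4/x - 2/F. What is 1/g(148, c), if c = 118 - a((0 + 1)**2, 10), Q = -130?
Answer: -1/278 ≈ -0.0035971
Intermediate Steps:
a(x, F) = -2/F + 4/x
c = 571/5 (c = 118 - (-2/10 + 4/((0 + 1)**2)) = 118 - (-2*1/10 + 4/(1**2)) = 118 - (-1/5 + 4/1) = 118 - (-1/5 + 4*1) = 118 - (-1/5 + 4) = 118 - 1*19/5 = 118 - 19/5 = 571/5 ≈ 114.20)
g(w, q) = -130 - w
1/g(148, c) = 1/(-130 - 1*148) = 1/(-130 - 148) = 1/(-278) = -1/278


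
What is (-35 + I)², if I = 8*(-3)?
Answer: 3481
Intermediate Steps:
I = -24
(-35 + I)² = (-35 - 24)² = (-59)² = 3481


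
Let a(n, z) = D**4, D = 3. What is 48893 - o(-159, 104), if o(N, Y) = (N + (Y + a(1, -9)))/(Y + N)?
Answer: 2689141/55 ≈ 48894.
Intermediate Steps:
a(n, z) = 81 (a(n, z) = 3**4 = 81)
o(N, Y) = (81 + N + Y)/(N + Y) (o(N, Y) = (N + (Y + 81))/(Y + N) = (N + (81 + Y))/(N + Y) = (81 + N + Y)/(N + Y))
48893 - o(-159, 104) = 48893 - (81 - 159 + 104)/(-159 + 104) = 48893 - 26/(-55) = 48893 - (-1)*26/55 = 48893 - 1*(-26/55) = 48893 + 26/55 = 2689141/55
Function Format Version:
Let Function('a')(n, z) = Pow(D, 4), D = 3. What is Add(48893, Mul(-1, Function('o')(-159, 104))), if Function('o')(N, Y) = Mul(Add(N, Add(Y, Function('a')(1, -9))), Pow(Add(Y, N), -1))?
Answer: Rational(2689141, 55) ≈ 48894.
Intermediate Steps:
Function('a')(n, z) = 81 (Function('a')(n, z) = Pow(3, 4) = 81)
Function('o')(N, Y) = Mul(Pow(Add(N, Y), -1), Add(81, N, Y)) (Function('o')(N, Y) = Mul(Add(N, Add(Y, 81)), Pow(Add(Y, N), -1)) = Mul(Add(N, Add(81, Y)), Pow(Add(N, Y), -1)) = Mul(Add(81, N, Y), Pow(Add(N, Y), -1)) = Mul(Pow(Add(N, Y), -1), Add(81, N, Y)))
Add(48893, Mul(-1, Function('o')(-159, 104))) = Add(48893, Mul(-1, Mul(Pow(Add(-159, 104), -1), Add(81, -159, 104)))) = Add(48893, Mul(-1, Mul(Pow(-55, -1), 26))) = Add(48893, Mul(-1, Mul(Rational(-1, 55), 26))) = Add(48893, Mul(-1, Rational(-26, 55))) = Add(48893, Rational(26, 55)) = Rational(2689141, 55)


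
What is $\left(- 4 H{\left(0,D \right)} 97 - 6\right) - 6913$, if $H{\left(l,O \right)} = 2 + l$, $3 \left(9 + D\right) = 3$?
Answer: $-7695$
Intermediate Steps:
$D = -8$ ($D = -9 + \frac{1}{3} \cdot 3 = -9 + 1 = -8$)
$\left(- 4 H{\left(0,D \right)} 97 - 6\right) - 6913 = \left(- 4 \left(2 + 0\right) 97 - 6\right) - 6913 = \left(\left(-4\right) 2 \cdot 97 - 6\right) - 6913 = \left(\left(-8\right) 97 - 6\right) - 6913 = \left(-776 - 6\right) - 6913 = -782 - 6913 = -7695$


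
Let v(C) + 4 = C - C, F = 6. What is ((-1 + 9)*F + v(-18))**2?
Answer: 1936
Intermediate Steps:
v(C) = -4 (v(C) = -4 + (C - C) = -4 + 0 = -4)
((-1 + 9)*F + v(-18))**2 = ((-1 + 9)*6 - 4)**2 = (8*6 - 4)**2 = (48 - 4)**2 = 44**2 = 1936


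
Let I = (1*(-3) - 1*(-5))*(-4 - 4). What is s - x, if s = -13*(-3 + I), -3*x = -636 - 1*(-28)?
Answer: 133/3 ≈ 44.333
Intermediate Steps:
x = 608/3 (x = -(-636 - 1*(-28))/3 = -(-636 + 28)/3 = -⅓*(-608) = 608/3 ≈ 202.67)
I = -16 (I = (-3 + 5)*(-8) = 2*(-8) = -16)
s = 247 (s = -13*(-3 - 16) = -13*(-19) = 247)
s - x = 247 - 1*608/3 = 247 - 608/3 = 133/3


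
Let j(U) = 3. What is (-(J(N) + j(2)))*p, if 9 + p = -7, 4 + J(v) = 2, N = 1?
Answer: 16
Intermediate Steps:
J(v) = -2 (J(v) = -4 + 2 = -2)
p = -16 (p = -9 - 7 = -16)
(-(J(N) + j(2)))*p = -(-2 + 3)*(-16) = -1*1*(-16) = -1*(-16) = 16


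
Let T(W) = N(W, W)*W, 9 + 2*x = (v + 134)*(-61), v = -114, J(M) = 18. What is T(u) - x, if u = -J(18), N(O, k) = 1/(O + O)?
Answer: 615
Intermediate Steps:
N(O, k) = 1/(2*O)
u = -18 (u = -1*18 = -18)
x = -1229/2 (x = -9/2 + ((-114 + 134)*(-61))/2 = -9/2 + (20*(-61))/2 = -9/2 + (1/2)*(-1220) = -9/2 - 610 = -1229/2 ≈ -614.50)
T(W) = 1/2 (T(W) = (1/(2*W))*W = 1/2)
T(u) - x = 1/2 - 1*(-1229/2) = 1/2 + 1229/2 = 615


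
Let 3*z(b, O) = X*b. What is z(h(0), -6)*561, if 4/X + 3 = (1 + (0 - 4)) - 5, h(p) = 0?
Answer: 0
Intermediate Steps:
X = -4/11 (X = 4/(-3 + ((1 + (0 - 4)) - 5)) = 4/(-3 + ((1 - 4) - 5)) = 4/(-3 + (-3 - 5)) = 4/(-3 - 8) = 4/(-11) = 4*(-1/11) = -4/11 ≈ -0.36364)
z(b, O) = -4*b/33 (z(b, O) = (-4*b/11)/3 = -4*b/33)
z(h(0), -6)*561 = -4/33*0*561 = 0*561 = 0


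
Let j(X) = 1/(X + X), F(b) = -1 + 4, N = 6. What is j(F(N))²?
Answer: 1/36 ≈ 0.027778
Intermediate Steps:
F(b) = 3
j(X) = 1/(2*X)
j(F(N))² = ((½)/3)² = ((½)*(⅓))² = (⅙)² = 1/36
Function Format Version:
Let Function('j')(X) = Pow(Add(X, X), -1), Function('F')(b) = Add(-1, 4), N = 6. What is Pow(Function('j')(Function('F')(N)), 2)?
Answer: Rational(1, 36) ≈ 0.027778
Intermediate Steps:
Function('F')(b) = 3
Function('j')(X) = Mul(Rational(1, 2), Pow(X, -1)) (Function('j')(X) = Pow(Mul(2, X), -1) = Mul(Rational(1, 2), Pow(X, -1)))
Pow(Function('j')(Function('F')(N)), 2) = Pow(Mul(Rational(1, 2), Pow(3, -1)), 2) = Pow(Mul(Rational(1, 2), Rational(1, 3)), 2) = Pow(Rational(1, 6), 2) = Rational(1, 36)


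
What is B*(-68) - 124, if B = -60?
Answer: 3956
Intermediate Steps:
B*(-68) - 124 = -60*(-68) - 124 = 4080 - 124 = 3956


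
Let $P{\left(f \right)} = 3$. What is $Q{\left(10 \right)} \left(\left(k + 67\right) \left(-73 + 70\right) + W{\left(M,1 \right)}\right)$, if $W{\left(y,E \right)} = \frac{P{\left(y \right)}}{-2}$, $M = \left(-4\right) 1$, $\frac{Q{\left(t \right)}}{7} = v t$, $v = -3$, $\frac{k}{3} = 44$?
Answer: $125685$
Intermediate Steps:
$k = 132$ ($k = 3 \cdot 44 = 132$)
$Q{\left(t \right)} = - 21 t$ ($Q{\left(t \right)} = 7 \left(- 3 t\right) = - 21 t$)
$M = -4$
$W{\left(y,E \right)} = - \frac{3}{2}$ ($W{\left(y,E \right)} = \frac{3}{-2} = 3 \left(- \frac{1}{2}\right) = - \frac{3}{2}$)
$Q{\left(10 \right)} \left(\left(k + 67\right) \left(-73 + 70\right) + W{\left(M,1 \right)}\right) = \left(-21\right) 10 \left(\left(132 + 67\right) \left(-73 + 70\right) - \frac{3}{2}\right) = - 210 \left(199 \left(-3\right) - \frac{3}{2}\right) = - 210 \left(-597 - \frac{3}{2}\right) = \left(-210\right) \left(- \frac{1197}{2}\right) = 125685$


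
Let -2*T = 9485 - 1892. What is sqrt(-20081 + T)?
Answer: I*sqrt(95510)/2 ≈ 154.52*I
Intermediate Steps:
T = -7593/2 (T = -(9485 - 1892)/2 = -1/2*7593 = -7593/2 ≈ -3796.5)
sqrt(-20081 + T) = sqrt(-20081 - 7593/2) = sqrt(-47755/2) = I*sqrt(95510)/2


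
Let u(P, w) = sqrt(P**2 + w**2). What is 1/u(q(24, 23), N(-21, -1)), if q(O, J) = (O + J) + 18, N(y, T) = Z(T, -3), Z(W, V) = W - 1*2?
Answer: sqrt(4234)/4234 ≈ 0.015368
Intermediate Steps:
Z(W, V) = -2 + W (Z(W, V) = W - 2 = -2 + W)
N(y, T) = -2 + T
q(O, J) = 18 + J + O (q(O, J) = (J + O) + 18 = 18 + J + O)
1/u(q(24, 23), N(-21, -1)) = 1/(sqrt((18 + 23 + 24)**2 + (-2 - 1)**2)) = 1/(sqrt(65**2 + (-3)**2)) = 1/(sqrt(4225 + 9)) = 1/(sqrt(4234)) = sqrt(4234)/4234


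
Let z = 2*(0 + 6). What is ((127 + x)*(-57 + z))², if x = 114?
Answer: 117614025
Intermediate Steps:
z = 12 (z = 2*6 = 12)
((127 + x)*(-57 + z))² = ((127 + 114)*(-57 + 12))² = (241*(-45))² = (-10845)² = 117614025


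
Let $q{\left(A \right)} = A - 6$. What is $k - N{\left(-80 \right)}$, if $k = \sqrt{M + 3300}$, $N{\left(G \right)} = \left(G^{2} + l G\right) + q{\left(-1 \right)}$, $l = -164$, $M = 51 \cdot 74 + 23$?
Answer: $-19513 + \sqrt{7097} \approx -19429.0$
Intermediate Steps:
$q{\left(A \right)} = -6 + A$
$M = 3797$ ($M = 3774 + 23 = 3797$)
$N{\left(G \right)} = -7 + G^{2} - 164 G$ ($N{\left(G \right)} = \left(G^{2} - 164 G\right) - 7 = -7 + G^{2} - 164 G$)
$k = \sqrt{7097}$ ($k = \sqrt{3797 + 3300} = \sqrt{7097} \approx 84.244$)
$k - N{\left(-80 \right)} = \sqrt{7097} - \left(-7 + \left(-80\right)^{2} - -13120\right) = \sqrt{7097} - \left(-7 + 6400 + 13120\right) = \sqrt{7097} - 19513 = -19513 + \sqrt{7097}$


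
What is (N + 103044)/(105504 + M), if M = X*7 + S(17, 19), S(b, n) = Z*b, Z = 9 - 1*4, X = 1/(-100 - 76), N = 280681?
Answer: 67535600/18583657 ≈ 3.6341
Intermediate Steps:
X = -1/176 (X = 1/(-176) = -1/176 ≈ -0.0056818)
Z = 5 (Z = 9 - 4 = 5)
S(b, n) = 5*b
M = 14953/176 (M = -1/176*7 + 5*17 = -7/176 + 85 = 14953/176 ≈ 84.960)
(N + 103044)/(105504 + M) = (280681 + 103044)/(105504 + 14953/176) = 383725/(18583657/176) = 383725*(176/18583657) = 67535600/18583657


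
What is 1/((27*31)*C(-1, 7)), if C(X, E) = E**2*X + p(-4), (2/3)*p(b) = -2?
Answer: -1/43524 ≈ -2.2976e-5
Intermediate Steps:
p(b) = -3 (p(b) = (3/2)*(-2) = -3)
C(X, E) = -3 + X*E**2 (C(X, E) = E**2*X - 3 = X*E**2 - 3 = -3 + X*E**2)
1/((27*31)*C(-1, 7)) = 1/((27*31)*(-3 - 1*7**2)) = 1/(837*(-3 - 1*49)) = 1/(837*(-3 - 49)) = 1/(837*(-52)) = 1/(-43524) = -1/43524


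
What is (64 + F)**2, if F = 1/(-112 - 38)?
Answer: 92140801/22500 ≈ 4095.1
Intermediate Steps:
F = -1/150 (F = 1/(-150) = -1/150 ≈ -0.0066667)
(64 + F)**2 = (64 - 1/150)**2 = (9599/150)**2 = 92140801/22500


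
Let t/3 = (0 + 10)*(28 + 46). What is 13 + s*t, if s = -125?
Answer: -277487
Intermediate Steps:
t = 2220 (t = 3*((0 + 10)*(28 + 46)) = 3*(10*74) = 3*740 = 2220)
13 + s*t = 13 - 125*2220 = 13 - 277500 = -277487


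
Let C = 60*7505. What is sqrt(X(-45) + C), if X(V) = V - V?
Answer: 10*sqrt(4503) ≈ 671.04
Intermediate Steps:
C = 450300
X(V) = 0
sqrt(X(-45) + C) = sqrt(0 + 450300) = sqrt(450300) = 10*sqrt(4503)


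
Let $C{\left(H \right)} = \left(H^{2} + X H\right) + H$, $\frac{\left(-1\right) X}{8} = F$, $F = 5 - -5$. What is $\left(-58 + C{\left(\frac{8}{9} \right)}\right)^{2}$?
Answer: $\frac{106543684}{6561} \approx 16239.0$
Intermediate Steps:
$F = 10$ ($F = 5 + 5 = 10$)
$X = -80$ ($X = \left(-8\right) 10 = -80$)
$C{\left(H \right)} = H^{2} - 79 H$ ($C{\left(H \right)} = \left(H^{2} - 80 H\right) + H = H^{2} - 79 H$)
$\left(-58 + C{\left(\frac{8}{9} \right)}\right)^{2} = \left(-58 + \frac{8}{9} \left(-79 + \frac{8}{9}\right)\right)^{2} = \left(-58 + 8 \cdot \frac{1}{9} \left(-79 + 8 \cdot \frac{1}{9}\right)\right)^{2} = \left(-58 + \frac{8 \left(-79 + \frac{8}{9}\right)}{9}\right)^{2} = \left(-58 + \frac{8}{9} \left(- \frac{703}{9}\right)\right)^{2} = \left(-58 - \frac{5624}{81}\right)^{2} = \left(- \frac{10322}{81}\right)^{2} = \frac{106543684}{6561}$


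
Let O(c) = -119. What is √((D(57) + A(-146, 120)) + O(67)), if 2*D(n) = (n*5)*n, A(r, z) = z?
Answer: √32494/2 ≈ 90.130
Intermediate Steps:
D(n) = 5*n²/2 (D(n) = ((n*5)*n)/2 = ((5*n)*n)/2 = (5*n²)/2 = 5*n²/2)
√((D(57) + A(-146, 120)) + O(67)) = √(((5/2)*57² + 120) - 119) = √(((5/2)*3249 + 120) - 119) = √((16245/2 + 120) - 119) = √(16485/2 - 119) = √(16247/2) = √32494/2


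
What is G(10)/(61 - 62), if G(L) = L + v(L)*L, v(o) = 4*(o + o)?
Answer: -810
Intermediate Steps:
v(o) = 8*o (v(o) = 4*(2*o) = 8*o)
G(L) = L + 8*L**2 (G(L) = L + (8*L)*L = L + 8*L**2)
G(10)/(61 - 62) = (10*(1 + 8*10))/(61 - 62) = (10*(1 + 80))/(-1) = (10*81)*(-1) = 810*(-1) = -810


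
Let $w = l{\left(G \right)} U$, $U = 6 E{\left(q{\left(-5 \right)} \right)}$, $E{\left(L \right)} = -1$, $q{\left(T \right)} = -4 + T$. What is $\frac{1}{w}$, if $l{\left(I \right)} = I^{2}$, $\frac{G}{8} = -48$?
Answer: $- \frac{1}{884736} \approx -1.1303 \cdot 10^{-6}$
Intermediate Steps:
$G = -384$ ($G = 8 \left(-48\right) = -384$)
$U = -6$ ($U = 6 \left(-1\right) = -6$)
$w = -884736$ ($w = \left(-384\right)^{2} \left(-6\right) = 147456 \left(-6\right) = -884736$)
$\frac{1}{w} = \frac{1}{-884736} = - \frac{1}{884736}$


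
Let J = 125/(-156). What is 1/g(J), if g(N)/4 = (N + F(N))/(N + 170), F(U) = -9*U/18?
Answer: -5279/50 ≈ -105.58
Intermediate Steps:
F(U) = -U/2
J = -125/156 (J = 125*(-1/156) = -125/156 ≈ -0.80128)
g(N) = 2*N/(170 + N) (g(N) = 4*((N - N/2)/(N + 170)) = 4*((N/2)/(170 + N)) = 4*(N/(2*(170 + N))) = 2*N/(170 + N))
1/g(J) = 1/(2*(-125/156)/(170 - 125/156)) = 1/(2*(-125/156)/(26395/156)) = 1/(2*(-125/156)*(156/26395)) = 1/(-50/5279) = -5279/50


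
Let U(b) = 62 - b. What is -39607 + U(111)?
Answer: -39656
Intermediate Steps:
-39607 + U(111) = -39607 + (62 - 1*111) = -39607 + (62 - 111) = -39607 - 49 = -39656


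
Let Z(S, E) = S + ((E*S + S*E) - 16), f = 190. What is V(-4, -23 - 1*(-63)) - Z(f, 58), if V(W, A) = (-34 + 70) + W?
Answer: -22182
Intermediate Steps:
V(W, A) = 36 + W
Z(S, E) = -16 + S + 2*E*S (Z(S, E) = S + ((E*S + E*S) - 16) = S + (2*E*S - 16) = S + (-16 + 2*E*S) = -16 + S + 2*E*S)
V(-4, -23 - 1*(-63)) - Z(f, 58) = (36 - 4) - (-16 + 190 + 2*58*190) = 32 - (-16 + 190 + 22040) = 32 - 1*22214 = 32 - 22214 = -22182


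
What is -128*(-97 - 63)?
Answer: 20480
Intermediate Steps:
-128*(-97 - 63) = -128*(-160) = 20480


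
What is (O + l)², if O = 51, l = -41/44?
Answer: 4853209/1936 ≈ 2506.8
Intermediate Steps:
l = -41/44 (l = -41*1/44 = -41/44 ≈ -0.93182)
(O + l)² = (51 - 41/44)² = (2203/44)² = 4853209/1936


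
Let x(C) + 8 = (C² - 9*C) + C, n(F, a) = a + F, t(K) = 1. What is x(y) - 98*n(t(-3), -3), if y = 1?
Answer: 181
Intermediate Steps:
n(F, a) = F + a
x(C) = -8 + C² - 8*C (x(C) = -8 + ((C² - 9*C) + C) = -8 + (C² - 8*C) = -8 + C² - 8*C)
x(y) - 98*n(t(-3), -3) = (-8 + 1² - 8*1) - 98*(1 - 3) = (-8 + 1 - 8) - 98*(-2) = -15 + 196 = 181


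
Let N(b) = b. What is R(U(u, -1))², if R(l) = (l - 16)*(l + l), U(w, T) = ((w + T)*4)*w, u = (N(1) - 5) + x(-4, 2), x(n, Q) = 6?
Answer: 16384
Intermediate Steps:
u = 2 (u = (1 - 5) + 6 = -4 + 6 = 2)
U(w, T) = w*(4*T + 4*w) (U(w, T) = ((T + w)*4)*w = (4*T + 4*w)*w = w*(4*T + 4*w))
R(l) = 2*l*(-16 + l) (R(l) = (-16 + l)*(2*l) = 2*l*(-16 + l))
R(U(u, -1))² = (2*(4*2*(-1 + 2))*(-16 + 4*2*(-1 + 2)))² = (2*(4*2*1)*(-16 + 4*2*1))² = (2*8*(-16 + 8))² = (2*8*(-8))² = (-128)² = 16384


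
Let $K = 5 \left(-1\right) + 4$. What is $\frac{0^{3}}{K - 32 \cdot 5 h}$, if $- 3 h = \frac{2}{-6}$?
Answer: $0$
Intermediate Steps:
$K = -1$ ($K = -5 + 4 = -1$)
$h = \frac{1}{9}$ ($h = - \frac{2 \frac{1}{-6}}{3} = - \frac{2 \left(- \frac{1}{6}\right)}{3} = \left(- \frac{1}{3}\right) \left(- \frac{1}{3}\right) = \frac{1}{9} \approx 0.11111$)
$\frac{0^{3}}{K - 32 \cdot 5 h} = \frac{0^{3}}{-1 - 32 \cdot 5 \cdot \frac{1}{9}} = \frac{0}{-1 - \frac{160}{9}} = \frac{0}{- \frac{169}{9}} = 0 \left(- \frac{9}{169}\right) = 0$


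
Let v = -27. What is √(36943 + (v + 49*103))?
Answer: √41963 ≈ 204.85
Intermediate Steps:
√(36943 + (v + 49*103)) = √(36943 + (-27 + 49*103)) = √(36943 + (-27 + 5047)) = √(36943 + 5020) = √41963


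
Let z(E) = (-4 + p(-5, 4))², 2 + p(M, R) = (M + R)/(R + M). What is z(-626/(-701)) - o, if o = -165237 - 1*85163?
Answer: 250425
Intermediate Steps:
p(M, R) = -1 (p(M, R) = -2 + (M + R)/(R + M) = -2 + (M + R)/(M + R) = -2 + 1 = -1)
z(E) = 25 (z(E) = (-4 - 1)² = (-5)² = 25)
o = -250400 (o = -165237 - 85163 = -250400)
z(-626/(-701)) - o = 25 - 1*(-250400) = 25 + 250400 = 250425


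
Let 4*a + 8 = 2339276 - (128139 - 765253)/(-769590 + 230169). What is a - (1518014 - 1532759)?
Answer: 646832348647/1078842 ≈ 5.9956e+5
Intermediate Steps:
a = 630924823357/1078842 (a = -2 + (2339276 - (128139 - 765253)/(-769590 + 230169))/4 = -2 + (2339276 - (-637114)/(-539421))/4 = -2 + (2339276 - (-637114)*(-1)/539421)/4 = -2 + (2339276 - 1*637114/539421)/4 = -2 + (2339276 - 637114/539421)/4 = -2 + (1/4)*(1261853962082/539421) = -2 + 630926981041/1078842 = 630924823357/1078842 ≈ 5.8482e+5)
a - (1518014 - 1532759) = 630924823357/1078842 - (1518014 - 1532759) = 630924823357/1078842 - 1*(-14745) = 630924823357/1078842 + 14745 = 646832348647/1078842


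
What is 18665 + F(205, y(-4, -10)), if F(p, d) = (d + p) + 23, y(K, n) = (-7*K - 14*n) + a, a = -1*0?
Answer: 19061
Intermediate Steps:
a = 0
y(K, n) = -14*n - 7*K (y(K, n) = (-7*K - 14*n) + 0 = (-14*n - 7*K) + 0 = -14*n - 7*K)
F(p, d) = 23 + d + p
18665 + F(205, y(-4, -10)) = 18665 + (23 + (-14*(-10) - 7*(-4)) + 205) = 18665 + (23 + (140 + 28) + 205) = 18665 + (23 + 168 + 205) = 18665 + 396 = 19061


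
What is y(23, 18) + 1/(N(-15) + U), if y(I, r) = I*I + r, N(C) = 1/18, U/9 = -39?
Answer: 3455381/6317 ≈ 547.00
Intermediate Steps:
U = -351 (U = 9*(-39) = -351)
N(C) = 1/18
y(I, r) = r + I² (y(I, r) = I² + r = r + I²)
y(23, 18) + 1/(N(-15) + U) = (18 + 23²) + 1/(1/18 - 351) = (18 + 529) + 1/(-6317/18) = 547 - 18/6317 = 3455381/6317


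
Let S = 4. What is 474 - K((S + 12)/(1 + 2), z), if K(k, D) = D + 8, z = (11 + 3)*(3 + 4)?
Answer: 368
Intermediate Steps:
z = 98 (z = 14*7 = 98)
K(k, D) = 8 + D
474 - K((S + 12)/(1 + 2), z) = 474 - (8 + 98) = 474 - 1*106 = 474 - 106 = 368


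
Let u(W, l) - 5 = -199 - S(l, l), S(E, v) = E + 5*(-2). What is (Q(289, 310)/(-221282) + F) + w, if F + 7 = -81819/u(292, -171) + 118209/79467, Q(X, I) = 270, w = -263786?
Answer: -9810664794686006/38100002837 ≈ -2.5750e+5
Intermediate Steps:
S(E, v) = -10 + E (S(E, v) = E - 10 = -10 + E)
u(W, l) = -184 - l (u(W, l) = 5 + (-199 - (-10 + l)) = 5 + (-199 + (10 - l)) = 5 + (-189 - l) = -184 - l)
F = 2165405231/344357 (F = -7 + (-81819/(-184 - 1*(-171)) + 118209/79467) = -7 + (-81819/(-184 + 171) + 118209*(1/79467)) = -7 + (-81819/(-13) + 39403/26489) = -7 + (-81819*(-1/13) + 39403/26489) = -7 + (81819/13 + 39403/26489) = -7 + 2167815730/344357 = 2165405231/344357 ≈ 6288.3)
(Q(289, 310)/(-221282) + F) + w = (270/(-221282) + 2165405231/344357) - 263786 = (270*(-1/221282) + 2165405231/344357) - 263786 = (-135/110641 + 2165405231/344357) - 263786 = 239582553674876/38100002837 - 263786 = -9810664794686006/38100002837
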